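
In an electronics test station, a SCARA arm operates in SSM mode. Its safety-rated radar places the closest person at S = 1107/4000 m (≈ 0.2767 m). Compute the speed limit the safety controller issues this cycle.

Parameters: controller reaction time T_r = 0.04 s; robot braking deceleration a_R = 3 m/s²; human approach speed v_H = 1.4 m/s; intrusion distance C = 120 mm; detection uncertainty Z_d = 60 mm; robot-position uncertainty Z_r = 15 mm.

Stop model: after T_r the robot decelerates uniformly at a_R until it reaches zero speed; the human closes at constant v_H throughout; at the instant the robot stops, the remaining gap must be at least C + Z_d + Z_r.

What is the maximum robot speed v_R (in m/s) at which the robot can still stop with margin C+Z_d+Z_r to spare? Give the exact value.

quadratic (1/6)·v² + (38/75)·v + (-103/4000) = 0
  disc = (38/75)² − 4·(1/6)·(-103/4000) = 24649/90000 ; √disc = 157/300
  v_R = (−(38/75) + 157/300) / (2·(1/6)) = 1/20 m/s
check:
braking lasts T_s = (1/20)/3 = 0.0167 s
reaction-phase robot travel = 0.0500·0.0400 = 0.0020 m
braking distance = 0.0500²/(2·3.0000) = 0.0004 m
human closes 1.4000·0.0567 = 0.0793 m
C+Z_d+Z_r = 0.1200+0.0600+0.0150 = 0.1950 m
sum ≈ 0.0020+0.0004+0.0793+0.1950 ≈ 0.2767 m = S ✓

v_R_max = 1/20 m/s = 0.0500 m/s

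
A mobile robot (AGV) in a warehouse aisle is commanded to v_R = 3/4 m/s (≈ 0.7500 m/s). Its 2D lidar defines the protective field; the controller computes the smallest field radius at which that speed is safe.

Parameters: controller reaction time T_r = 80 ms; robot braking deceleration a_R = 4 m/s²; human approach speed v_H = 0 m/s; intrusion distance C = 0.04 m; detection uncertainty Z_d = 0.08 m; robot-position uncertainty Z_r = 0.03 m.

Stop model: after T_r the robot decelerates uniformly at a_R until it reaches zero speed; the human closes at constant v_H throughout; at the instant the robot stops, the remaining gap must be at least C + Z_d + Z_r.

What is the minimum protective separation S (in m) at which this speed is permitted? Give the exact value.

braking lasts T_s = (3/4)/4 = 0.1875 s
robot in T_r: 0.7500·0.0800 = 0.0600 m
robot under decel: 0.7500²/(2·4.0000) = 0.0703 m
person approaches 0.0000·(0.0800+0.1875) = 0.0000 m
residual clearance needed = 0.0400+0.0800+0.0300 = 0.1500 m
S_min ≈ 0.0600+0.0703+0.0000+0.1500  ⇒  S_min = 897/3200 m

S_min = 897/3200 m = 0.2803 m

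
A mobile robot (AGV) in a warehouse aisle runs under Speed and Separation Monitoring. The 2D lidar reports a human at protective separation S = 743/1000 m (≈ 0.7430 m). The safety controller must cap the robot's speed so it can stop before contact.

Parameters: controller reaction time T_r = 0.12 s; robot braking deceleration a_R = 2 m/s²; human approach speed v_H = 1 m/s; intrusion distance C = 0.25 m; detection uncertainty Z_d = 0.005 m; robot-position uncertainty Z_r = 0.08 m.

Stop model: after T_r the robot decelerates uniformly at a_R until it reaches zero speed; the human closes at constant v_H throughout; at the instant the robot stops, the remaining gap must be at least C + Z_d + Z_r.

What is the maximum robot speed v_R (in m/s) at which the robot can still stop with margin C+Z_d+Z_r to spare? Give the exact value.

v_R_max = 2/5 m/s = 0.4000 m/s

collect terms ⇒ (1/4)·v_R² + (31/50)·v_R + (-36/125) = 0
  disc = (31/50)² − 4·(1/4)·(-36/125) = 1681/2500 ; √disc = 41/50
  v_R = (−(31/50) + 41/50) / (2·(1/4)) = 2/5 m/s
check:
braking lasts T_s = (2/5)/2 = 0.2000 s
robot covers v_R·T_r = 0.4000·0.1200 = 0.0480 m before braking
braking distance = 0.4000²/(2·2.0000) = 0.0400 m
human closes 1.0000·0.3200 = 0.3200 m
margins: 0.2500+0.0050+0.0800 = 0.3350 m
sum ≈ 0.0480+0.0400+0.3200+0.3350 ≈ 0.7430 m = S ✓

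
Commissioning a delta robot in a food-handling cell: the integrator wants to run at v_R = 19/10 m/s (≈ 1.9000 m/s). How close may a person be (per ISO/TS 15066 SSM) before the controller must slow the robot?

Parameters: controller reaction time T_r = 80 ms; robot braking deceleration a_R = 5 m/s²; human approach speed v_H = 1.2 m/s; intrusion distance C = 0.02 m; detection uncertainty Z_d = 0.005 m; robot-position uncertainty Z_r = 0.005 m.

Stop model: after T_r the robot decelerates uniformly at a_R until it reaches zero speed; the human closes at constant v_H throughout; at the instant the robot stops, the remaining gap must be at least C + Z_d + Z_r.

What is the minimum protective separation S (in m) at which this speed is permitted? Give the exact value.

S_min = 219/200 m = 1.0950 m

stop time T_s = (19/10)/5 = 0.3800 s
robot covers v_R·T_r = 1.9000·0.0800 = 0.1520 m before braking
robot covers 1.9000·0.3800 − ½·5.0000·0.3800² = 0.3610 m while stopping
person approaches 1.2000·(0.0800+0.3800) = 0.5520 m
margins: 0.0200+0.0050+0.0050 = 0.0300 m
S_min ≈ 0.1520+0.3610+0.5520+0.0300  ⇒  S_min = 219/200 m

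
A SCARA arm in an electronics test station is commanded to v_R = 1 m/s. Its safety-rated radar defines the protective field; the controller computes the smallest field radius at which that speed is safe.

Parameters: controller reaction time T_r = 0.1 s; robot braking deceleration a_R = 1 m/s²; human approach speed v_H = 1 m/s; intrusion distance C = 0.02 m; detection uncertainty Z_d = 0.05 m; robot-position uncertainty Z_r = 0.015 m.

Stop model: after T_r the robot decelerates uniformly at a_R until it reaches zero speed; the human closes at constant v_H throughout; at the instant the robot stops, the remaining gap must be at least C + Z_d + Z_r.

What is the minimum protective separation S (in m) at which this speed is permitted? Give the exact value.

braking lasts T_s = 1/1 = 1.0000 s
reaction-phase robot travel = 1.0000·0.1000 = 0.1000 m
robot under decel: 1.0000²/(2·1.0000) = 0.5000 m
human closes 1.0000·1.1000 = 1.1000 m
margins: 0.0200+0.0500+0.0150 = 0.0850 m
S_min ≈ 0.1000+0.5000+1.1000+0.0850  ⇒  S_min = 357/200 m

S_min = 357/200 m = 1.7850 m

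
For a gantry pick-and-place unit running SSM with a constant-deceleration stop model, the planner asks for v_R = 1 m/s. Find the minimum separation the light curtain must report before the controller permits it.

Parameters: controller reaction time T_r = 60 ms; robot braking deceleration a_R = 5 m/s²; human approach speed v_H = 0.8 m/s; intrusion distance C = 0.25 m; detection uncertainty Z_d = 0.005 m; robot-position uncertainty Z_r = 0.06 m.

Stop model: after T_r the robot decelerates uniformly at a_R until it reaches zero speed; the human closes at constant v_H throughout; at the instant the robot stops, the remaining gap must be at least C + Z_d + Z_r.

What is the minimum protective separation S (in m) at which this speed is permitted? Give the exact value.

stop time T_s = 1/5 = 0.2000 s
reaction-phase robot travel = 1.0000·0.0600 = 0.0600 m
robot covers 1.0000·0.2000 − ½·5.0000·0.2000² = 0.1000 m while stopping
person approaches 0.8000·(0.0600+0.2000) = 0.2080 m
C+Z_d+Z_r = 0.2500+0.0050+0.0600 = 0.3150 m
S_min ≈ 0.0600+0.1000+0.2080+0.3150  ⇒  S_min = 683/1000 m

S_min = 683/1000 m = 0.6830 m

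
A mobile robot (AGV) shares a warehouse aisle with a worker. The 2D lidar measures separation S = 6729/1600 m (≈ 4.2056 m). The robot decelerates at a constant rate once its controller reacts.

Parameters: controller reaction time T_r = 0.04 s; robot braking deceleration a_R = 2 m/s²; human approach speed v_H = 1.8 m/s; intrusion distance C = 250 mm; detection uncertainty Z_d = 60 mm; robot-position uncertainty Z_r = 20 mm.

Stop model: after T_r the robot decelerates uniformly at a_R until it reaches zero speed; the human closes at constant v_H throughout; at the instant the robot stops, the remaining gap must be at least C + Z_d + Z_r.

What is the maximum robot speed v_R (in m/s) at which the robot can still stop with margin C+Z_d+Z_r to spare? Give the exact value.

at the boundary: (1/4)·v² + (47/50)·v + (-30429/8000) = 0
  disc = (47/50)² − 4·(1/4)·(-30429/8000) = 187489/40000 ; √disc = 433/200
  v_R = (−(47/50) + 433/200) / (2·(1/4)) = 49/20 m/s
check:
braking lasts T_s = (49/20)/2 = 1.2250 s
reaction-phase robot travel = 2.4500·0.0400 = 0.0980 m
robot under decel: 2.4500²/(2·2.0000) = 1.5006 m
person approaches 1.8000·(0.0400+1.2250) = 2.2770 m
C+Z_d+Z_r = 0.2500+0.0600+0.0200 = 0.3300 m
sum ≈ 0.0980+1.5006+2.2770+0.3300 ≈ 4.2056 m = S ✓

v_R_max = 49/20 m/s = 2.4500 m/s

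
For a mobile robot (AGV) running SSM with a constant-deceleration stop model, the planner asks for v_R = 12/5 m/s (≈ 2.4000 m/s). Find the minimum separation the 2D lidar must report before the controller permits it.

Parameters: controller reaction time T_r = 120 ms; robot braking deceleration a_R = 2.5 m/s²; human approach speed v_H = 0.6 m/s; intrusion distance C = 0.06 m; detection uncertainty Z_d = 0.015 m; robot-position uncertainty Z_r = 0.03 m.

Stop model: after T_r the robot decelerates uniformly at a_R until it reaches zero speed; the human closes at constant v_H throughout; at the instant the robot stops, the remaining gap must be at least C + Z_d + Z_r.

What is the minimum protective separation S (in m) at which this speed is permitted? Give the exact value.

S_min = 2193/1000 m = 2.1930 m

braking lasts T_s = (12/5)/(5/2) = 0.9600 s
robot in T_r: 2.4000·0.1200 = 0.2880 m
robot covers 2.4000·0.9600 − ½·2.5000·0.9600² = 1.1520 m while stopping
person approaches 0.6000·(0.1200+0.9600) = 0.6480 m
C+Z_d+Z_r = 0.0600+0.0150+0.0300 = 0.1050 m
S_min ≈ 0.2880+1.1520+0.6480+0.1050  ⇒  S_min = 2193/1000 m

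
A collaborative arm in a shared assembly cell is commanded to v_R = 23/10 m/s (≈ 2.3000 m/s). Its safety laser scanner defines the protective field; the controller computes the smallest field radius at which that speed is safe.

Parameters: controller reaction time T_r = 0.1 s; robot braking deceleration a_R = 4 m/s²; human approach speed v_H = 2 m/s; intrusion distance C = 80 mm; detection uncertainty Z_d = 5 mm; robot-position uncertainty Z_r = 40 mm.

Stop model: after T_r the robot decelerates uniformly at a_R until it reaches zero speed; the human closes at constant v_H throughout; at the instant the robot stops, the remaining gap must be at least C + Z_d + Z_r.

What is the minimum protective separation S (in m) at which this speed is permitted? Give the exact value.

braking lasts T_s = (23/10)/4 = 0.5750 s
reaction-phase robot travel = 2.3000·0.1000 = 0.2300 m
robot under decel: 2.3000²/(2·4.0000) = 0.6613 m
human closes 2.0000·0.6750 = 1.3500 m
C+Z_d+Z_r = 0.0800+0.0050+0.0400 = 0.1250 m
S_min ≈ 0.2300+0.6613+1.3500+0.1250  ⇒  S_min = 1893/800 m

S_min = 1893/800 m = 2.3662 m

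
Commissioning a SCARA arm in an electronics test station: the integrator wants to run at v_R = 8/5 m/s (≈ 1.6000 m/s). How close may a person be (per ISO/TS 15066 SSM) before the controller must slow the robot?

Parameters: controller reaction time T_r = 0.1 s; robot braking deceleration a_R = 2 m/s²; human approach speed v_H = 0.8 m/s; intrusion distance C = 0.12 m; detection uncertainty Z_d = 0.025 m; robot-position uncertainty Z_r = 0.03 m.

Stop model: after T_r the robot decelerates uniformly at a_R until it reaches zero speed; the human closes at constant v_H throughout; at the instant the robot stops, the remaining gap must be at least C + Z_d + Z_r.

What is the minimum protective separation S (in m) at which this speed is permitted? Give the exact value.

stop time T_s = (8/5)/2 = 0.8000 s
robot in T_r: 1.6000·0.1000 = 0.1600 m
robot under decel: 1.6000²/(2·2.0000) = 0.6400 m
person approaches 0.8000·(0.1000+0.8000) = 0.7200 m
margins: 0.1200+0.0250+0.0300 = 0.1750 m
S_min ≈ 0.1600+0.6400+0.7200+0.1750  ⇒  S_min = 339/200 m

S_min = 339/200 m = 1.6950 m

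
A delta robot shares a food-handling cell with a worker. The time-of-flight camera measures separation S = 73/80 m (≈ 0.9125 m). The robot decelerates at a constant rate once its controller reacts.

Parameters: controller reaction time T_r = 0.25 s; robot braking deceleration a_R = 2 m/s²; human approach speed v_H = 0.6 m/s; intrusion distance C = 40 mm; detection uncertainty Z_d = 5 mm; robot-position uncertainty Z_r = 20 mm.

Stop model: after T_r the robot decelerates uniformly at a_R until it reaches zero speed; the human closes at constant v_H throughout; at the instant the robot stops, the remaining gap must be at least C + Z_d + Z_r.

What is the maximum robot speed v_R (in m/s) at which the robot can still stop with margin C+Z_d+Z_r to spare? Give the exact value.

v_R_max = 9/10 m/s = 0.9000 m/s

collect terms ⇒ (1/4)·v_R² + (11/20)·v_R + (-279/400) = 0
  disc = (11/20)² − 4·(1/4)·(-279/400) = 1 ; √disc = 1
  v_R = (−(11/20) + 1) / (2·(1/4)) = 9/10 m/s
check:
T_s = v_R/a_R = (9/10)/2 = 0.4500 s
robot in T_r: 0.9000·0.2500 = 0.2250 m
braking distance = 0.9000²/(2·2.0000) = 0.2025 m
human closes 0.6000·0.7000 = 0.4200 m
margins: 0.0400+0.0050+0.0200 = 0.0650 m
sum ≈ 0.2250+0.2025+0.4200+0.0650 ≈ 0.9125 m = S ✓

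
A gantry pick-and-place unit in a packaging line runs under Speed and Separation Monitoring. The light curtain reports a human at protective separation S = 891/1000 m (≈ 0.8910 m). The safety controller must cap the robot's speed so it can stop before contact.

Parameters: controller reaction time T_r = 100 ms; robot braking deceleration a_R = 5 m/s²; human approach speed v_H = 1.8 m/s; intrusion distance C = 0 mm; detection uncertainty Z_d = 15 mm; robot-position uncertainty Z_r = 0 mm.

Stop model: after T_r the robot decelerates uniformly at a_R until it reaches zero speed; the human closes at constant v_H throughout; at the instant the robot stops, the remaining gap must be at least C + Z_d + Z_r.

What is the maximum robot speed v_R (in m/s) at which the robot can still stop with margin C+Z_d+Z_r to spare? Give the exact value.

at the boundary: (1/10)·v² + (23/50)·v + (-87/125) = 0
  disc = (23/50)² − 4·(1/10)·(-87/125) = 49/100 ; √disc = 7/10
  v_R = (−(23/50) + 7/10) / (2·(1/10)) = 6/5 m/s
check:
T_s = v_R/a_R = (6/5)/5 = 0.2400 s
robot covers v_R·T_r = 1.2000·0.1000 = 0.1200 m before braking
braking distance = 1.2000²/(2·5.0000) = 0.1440 m
human over T_r+T_s: 1.8000·(0.1000+0.2400) = 0.6120 m
margins: 0.0000+0.0150+0.0000 = 0.0150 m
sum ≈ 0.1200+0.1440+0.6120+0.0150 ≈ 0.8910 m = S ✓

v_R_max = 6/5 m/s = 1.2000 m/s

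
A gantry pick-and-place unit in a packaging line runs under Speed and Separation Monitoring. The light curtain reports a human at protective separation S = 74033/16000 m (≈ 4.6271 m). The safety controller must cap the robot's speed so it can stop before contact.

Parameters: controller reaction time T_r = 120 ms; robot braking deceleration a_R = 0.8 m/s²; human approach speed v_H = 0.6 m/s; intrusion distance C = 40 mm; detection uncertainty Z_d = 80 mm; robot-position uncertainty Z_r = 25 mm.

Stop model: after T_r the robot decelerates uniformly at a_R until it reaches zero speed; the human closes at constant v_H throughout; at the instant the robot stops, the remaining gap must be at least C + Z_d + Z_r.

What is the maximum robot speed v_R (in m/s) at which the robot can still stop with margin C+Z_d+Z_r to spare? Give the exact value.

v_R_max = 41/20 m/s = 2.0500 m/s

quadratic (5/8)·v² + (87/100)·v + (-70561/16000) = 0
  disc = (87/100)² − 4·(5/8)·(-70561/16000) = 1885129/160000 ; √disc = 1373/400
  v_R = (−(87/100) + 1373/400) / (2·(5/8)) = 41/20 m/s
check:
T_s = v_R/a_R = (41/20)/(4/5) = 2.5625 s
reaction-phase robot travel = 2.0500·0.1200 = 0.2460 m
braking distance = 2.0500²/(2·0.8000) = 2.6266 m
person approaches 0.6000·(0.1200+2.5625) = 1.6095 m
margins: 0.0400+0.0800+0.0250 = 0.1450 m
sum ≈ 0.2460+2.6266+1.6095+0.1450 ≈ 4.6271 m = S ✓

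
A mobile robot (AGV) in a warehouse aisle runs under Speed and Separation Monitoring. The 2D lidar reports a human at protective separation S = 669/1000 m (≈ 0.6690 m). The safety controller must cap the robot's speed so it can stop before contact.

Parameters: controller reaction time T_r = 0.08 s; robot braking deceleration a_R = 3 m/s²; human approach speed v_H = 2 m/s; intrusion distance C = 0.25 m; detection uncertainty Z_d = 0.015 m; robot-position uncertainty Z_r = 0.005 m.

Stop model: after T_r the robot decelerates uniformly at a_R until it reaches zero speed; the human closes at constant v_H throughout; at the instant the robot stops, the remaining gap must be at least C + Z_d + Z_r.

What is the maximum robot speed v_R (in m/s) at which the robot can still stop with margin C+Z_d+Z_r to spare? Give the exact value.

collect terms ⇒ (1/6)·v_R² + (56/75)·v_R + (-239/1000) = 0
  disc = (56/75)² − 4·(1/6)·(-239/1000) = 16129/22500 ; √disc = 127/150
  v_R = (−(56/75) + 127/150) / (2·(1/6)) = 3/10 m/s
check:
stop time T_s = (3/10)/3 = 0.1000 s
reaction-phase robot travel = 0.3000·0.0800 = 0.0240 m
braking distance = 0.3000²/(2·3.0000) = 0.0150 m
person approaches 2.0000·(0.0800+0.1000) = 0.3600 m
margins: 0.2500+0.0150+0.0050 = 0.2700 m
sum ≈ 0.0240+0.0150+0.3600+0.2700 ≈ 0.6690 m = S ✓

v_R_max = 3/10 m/s = 0.3000 m/s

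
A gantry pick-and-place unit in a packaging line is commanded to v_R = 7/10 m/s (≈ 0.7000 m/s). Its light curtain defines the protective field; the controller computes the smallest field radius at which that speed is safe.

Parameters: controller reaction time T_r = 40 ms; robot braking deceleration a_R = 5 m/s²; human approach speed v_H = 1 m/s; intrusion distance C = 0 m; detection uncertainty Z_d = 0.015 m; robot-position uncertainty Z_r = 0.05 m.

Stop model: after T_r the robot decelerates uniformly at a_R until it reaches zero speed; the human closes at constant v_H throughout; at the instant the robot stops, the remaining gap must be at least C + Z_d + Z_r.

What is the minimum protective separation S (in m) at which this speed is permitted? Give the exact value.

T_s = v_R/a_R = (7/10)/5 = 0.1400 s
robot in T_r: 0.7000·0.0400 = 0.0280 m
braking distance = 0.7000²/(2·5.0000) = 0.0490 m
human closes 1.0000·0.1800 = 0.1800 m
residual clearance needed = 0.0000+0.0150+0.0500 = 0.0650 m
S_min ≈ 0.0280+0.0490+0.1800+0.0650  ⇒  S_min = 161/500 m

S_min = 161/500 m = 0.3220 m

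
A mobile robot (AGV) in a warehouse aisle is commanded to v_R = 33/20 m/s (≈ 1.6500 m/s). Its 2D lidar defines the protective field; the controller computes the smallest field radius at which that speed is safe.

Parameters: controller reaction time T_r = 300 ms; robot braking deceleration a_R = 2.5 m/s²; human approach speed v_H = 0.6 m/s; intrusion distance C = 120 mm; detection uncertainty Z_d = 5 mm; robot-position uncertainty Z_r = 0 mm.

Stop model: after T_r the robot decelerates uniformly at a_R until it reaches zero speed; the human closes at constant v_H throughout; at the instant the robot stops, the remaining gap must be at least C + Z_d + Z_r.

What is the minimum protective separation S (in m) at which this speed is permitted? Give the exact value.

S_min = 3481/2000 m = 1.7405 m

stop time T_s = (33/20)/(5/2) = 0.6600 s
robot covers v_R·T_r = 1.6500·0.3000 = 0.4950 m before braking
robot covers 1.6500·0.6600 − ½·2.5000·0.6600² = 0.5445 m while stopping
human over T_r+T_s: 0.6000·(0.3000+0.6600) = 0.5760 m
margins: 0.1200+0.0050+0.0000 = 0.1250 m
S_min ≈ 0.4950+0.5445+0.5760+0.1250  ⇒  S_min = 3481/2000 m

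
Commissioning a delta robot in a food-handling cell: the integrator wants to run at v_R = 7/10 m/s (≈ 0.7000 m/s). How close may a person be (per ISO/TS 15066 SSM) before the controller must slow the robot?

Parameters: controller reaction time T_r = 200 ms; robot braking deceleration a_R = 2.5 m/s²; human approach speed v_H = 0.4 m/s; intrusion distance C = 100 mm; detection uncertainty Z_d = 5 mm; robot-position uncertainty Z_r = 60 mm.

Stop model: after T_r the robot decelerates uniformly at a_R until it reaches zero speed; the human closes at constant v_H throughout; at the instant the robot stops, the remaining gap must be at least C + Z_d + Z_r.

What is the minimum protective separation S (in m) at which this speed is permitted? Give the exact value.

braking lasts T_s = (7/10)/(5/2) = 0.2800 s
robot in T_r: 0.7000·0.2000 = 0.1400 m
braking distance = 0.7000²/(2·2.5000) = 0.0980 m
human over T_r+T_s: 0.4000·(0.2000+0.2800) = 0.1920 m
C+Z_d+Z_r = 0.1000+0.0050+0.0600 = 0.1650 m
S_min ≈ 0.1400+0.0980+0.1920+0.1650  ⇒  S_min = 119/200 m

S_min = 119/200 m = 0.5950 m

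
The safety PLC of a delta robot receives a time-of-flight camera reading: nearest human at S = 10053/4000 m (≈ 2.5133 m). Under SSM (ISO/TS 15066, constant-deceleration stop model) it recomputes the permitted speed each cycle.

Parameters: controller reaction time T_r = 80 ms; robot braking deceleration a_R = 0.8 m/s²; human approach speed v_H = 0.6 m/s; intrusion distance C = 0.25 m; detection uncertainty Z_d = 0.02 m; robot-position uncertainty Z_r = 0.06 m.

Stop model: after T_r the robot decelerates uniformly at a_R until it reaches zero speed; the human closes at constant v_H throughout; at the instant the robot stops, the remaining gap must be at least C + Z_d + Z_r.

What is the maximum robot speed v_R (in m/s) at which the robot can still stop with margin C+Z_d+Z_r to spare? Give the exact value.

v_R_max = 13/10 m/s = 1.3000 m/s

quadratic (5/8)·v² + (83/100)·v + (-8541/4000) = 0
  disc = (83/100)² − 4·(5/8)·(-8541/4000) = 241081/40000 ; √disc = 491/200
  v_R = (−(83/100) + 491/200) / (2·(5/8)) = 13/10 m/s
check:
T_s = v_R/a_R = (13/10)/(4/5) = 1.6250 s
reaction-phase robot travel = 1.3000·0.0800 = 0.1040 m
robot under decel: 1.3000²/(2·0.8000) = 1.0562 m
human closes 0.6000·1.7050 = 1.0230 m
residual clearance needed = 0.2500+0.0200+0.0600 = 0.3300 m
sum ≈ 0.1040+1.0562+1.0230+0.3300 ≈ 2.5133 m = S ✓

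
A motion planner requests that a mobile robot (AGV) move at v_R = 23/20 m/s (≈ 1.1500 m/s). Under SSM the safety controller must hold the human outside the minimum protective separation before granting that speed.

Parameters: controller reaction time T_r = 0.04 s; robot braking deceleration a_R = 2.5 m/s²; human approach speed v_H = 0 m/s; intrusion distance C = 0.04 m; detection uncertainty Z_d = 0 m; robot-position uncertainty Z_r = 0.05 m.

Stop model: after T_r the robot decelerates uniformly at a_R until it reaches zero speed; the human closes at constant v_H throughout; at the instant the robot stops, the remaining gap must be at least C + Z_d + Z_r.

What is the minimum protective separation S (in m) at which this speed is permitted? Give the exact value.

T_s = v_R/a_R = (23/20)/(5/2) = 0.4600 s
robot covers v_R·T_r = 1.1500·0.0400 = 0.0460 m before braking
robot covers 1.1500·0.4600 − ½·2.5000·0.4600² = 0.2645 m while stopping
person approaches 0.0000·(0.0400+0.4600) = 0.0000 m
C+Z_d+Z_r = 0.0400+0.0000+0.0500 = 0.0900 m
S_min ≈ 0.0460+0.2645+0.0000+0.0900  ⇒  S_min = 801/2000 m

S_min = 801/2000 m = 0.4005 m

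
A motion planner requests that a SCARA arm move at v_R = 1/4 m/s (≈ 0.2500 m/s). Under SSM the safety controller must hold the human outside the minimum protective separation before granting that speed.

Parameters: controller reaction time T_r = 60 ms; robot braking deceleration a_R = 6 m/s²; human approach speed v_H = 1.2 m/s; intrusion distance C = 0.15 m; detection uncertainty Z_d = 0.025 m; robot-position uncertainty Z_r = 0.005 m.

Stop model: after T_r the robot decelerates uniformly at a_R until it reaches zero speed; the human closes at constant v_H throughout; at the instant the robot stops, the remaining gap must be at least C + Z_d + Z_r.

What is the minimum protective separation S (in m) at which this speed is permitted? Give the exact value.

stop time T_s = (1/4)/6 = 0.0417 s
robot in T_r: 0.2500·0.0600 = 0.0150 m
braking distance = 0.2500²/(2·6.0000) = 0.0052 m
person approaches 1.2000·(0.0600+0.0417) = 0.1220 m
C+Z_d+Z_r = 0.1500+0.0250+0.0050 = 0.1800 m
S_min ≈ 0.0150+0.0052+0.1220+0.1800  ⇒  S_min = 7733/24000 m

S_min = 7733/24000 m = 0.3222 m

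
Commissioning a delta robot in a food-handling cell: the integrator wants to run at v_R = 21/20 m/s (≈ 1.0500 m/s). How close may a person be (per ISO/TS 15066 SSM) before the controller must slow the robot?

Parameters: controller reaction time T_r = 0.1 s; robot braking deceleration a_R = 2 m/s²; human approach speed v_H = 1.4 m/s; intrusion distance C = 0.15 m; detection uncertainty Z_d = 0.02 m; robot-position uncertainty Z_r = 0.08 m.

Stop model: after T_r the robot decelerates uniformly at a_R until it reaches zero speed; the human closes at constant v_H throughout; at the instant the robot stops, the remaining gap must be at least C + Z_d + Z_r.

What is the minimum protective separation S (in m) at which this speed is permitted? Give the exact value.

S_min = 2409/1600 m = 1.5056 m

stop time T_s = (21/20)/2 = 0.5250 s
robot in T_r: 1.0500·0.1000 = 0.1050 m
robot under decel: 1.0500²/(2·2.0000) = 0.2756 m
human closes 1.4000·0.6250 = 0.8750 m
residual clearance needed = 0.1500+0.0200+0.0800 = 0.2500 m
S_min ≈ 0.1050+0.2756+0.8750+0.2500  ⇒  S_min = 2409/1600 m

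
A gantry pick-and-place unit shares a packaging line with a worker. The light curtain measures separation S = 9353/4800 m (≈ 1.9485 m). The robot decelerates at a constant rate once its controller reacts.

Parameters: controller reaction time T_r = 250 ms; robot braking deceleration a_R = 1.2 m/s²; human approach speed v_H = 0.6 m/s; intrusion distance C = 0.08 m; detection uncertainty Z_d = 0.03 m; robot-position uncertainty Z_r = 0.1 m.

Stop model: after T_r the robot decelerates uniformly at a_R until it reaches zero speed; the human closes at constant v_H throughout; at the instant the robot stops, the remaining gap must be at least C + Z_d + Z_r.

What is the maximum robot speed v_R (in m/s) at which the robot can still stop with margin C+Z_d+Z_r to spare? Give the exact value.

quadratic (5/12)·v² + (3/4)·v + (-305/192) = 0
  disc = (3/4)² − 4·(5/12)·(-305/192) = 1849/576 ; √disc = 43/24
  v_R = (−(3/4) + 43/24) / (2·(5/12)) = 5/4 m/s
check:
T_s = v_R/a_R = (5/4)/(6/5) = 1.0417 s
reaction-phase robot travel = 1.2500·0.2500 = 0.3125 m
robot under decel: 1.2500²/(2·1.2000) = 0.6510 m
person approaches 0.6000·(0.2500+1.0417) = 0.7750 m
margins: 0.0800+0.0300+0.1000 = 0.2100 m
sum ≈ 0.3125+0.6510+0.7750+0.2100 ≈ 1.9485 m = S ✓

v_R_max = 5/4 m/s = 1.2500 m/s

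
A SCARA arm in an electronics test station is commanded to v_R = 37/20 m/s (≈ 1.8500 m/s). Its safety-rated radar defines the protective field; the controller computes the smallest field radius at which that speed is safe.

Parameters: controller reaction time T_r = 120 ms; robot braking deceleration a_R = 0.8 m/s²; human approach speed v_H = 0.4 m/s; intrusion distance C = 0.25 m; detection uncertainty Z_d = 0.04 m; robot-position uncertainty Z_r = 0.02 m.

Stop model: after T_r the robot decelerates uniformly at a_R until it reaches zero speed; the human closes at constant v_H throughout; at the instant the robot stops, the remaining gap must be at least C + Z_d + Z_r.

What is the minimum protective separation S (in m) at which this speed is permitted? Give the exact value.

S_min = 11661/3200 m = 3.6441 m

T_s = v_R/a_R = (37/20)/(4/5) = 2.3125 s
reaction-phase robot travel = 1.8500·0.1200 = 0.2220 m
robot under decel: 1.8500²/(2·0.8000) = 2.1391 m
human over T_r+T_s: 0.4000·(0.1200+2.3125) = 0.9730 m
residual clearance needed = 0.2500+0.0400+0.0200 = 0.3100 m
S_min ≈ 0.2220+2.1391+0.9730+0.3100  ⇒  S_min = 11661/3200 m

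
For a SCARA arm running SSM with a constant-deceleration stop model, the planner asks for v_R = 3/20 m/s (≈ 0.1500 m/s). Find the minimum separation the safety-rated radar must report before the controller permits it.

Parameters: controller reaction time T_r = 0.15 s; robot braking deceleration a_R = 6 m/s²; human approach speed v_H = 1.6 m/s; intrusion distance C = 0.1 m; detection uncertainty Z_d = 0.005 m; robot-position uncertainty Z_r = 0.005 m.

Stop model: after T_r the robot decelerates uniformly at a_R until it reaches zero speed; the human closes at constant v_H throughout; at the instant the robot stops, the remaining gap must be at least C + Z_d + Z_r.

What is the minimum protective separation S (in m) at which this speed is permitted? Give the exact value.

S_min = 663/1600 m = 0.4144 m

stop time T_s = (3/20)/6 = 0.0250 s
robot covers v_R·T_r = 0.1500·0.1500 = 0.0225 m before braking
robot under decel: 0.1500²/(2·6.0000) = 0.0019 m
person approaches 1.6000·(0.1500+0.0250) = 0.2800 m
residual clearance needed = 0.1000+0.0050+0.0050 = 0.1100 m
S_min ≈ 0.0225+0.0019+0.2800+0.1100  ⇒  S_min = 663/1600 m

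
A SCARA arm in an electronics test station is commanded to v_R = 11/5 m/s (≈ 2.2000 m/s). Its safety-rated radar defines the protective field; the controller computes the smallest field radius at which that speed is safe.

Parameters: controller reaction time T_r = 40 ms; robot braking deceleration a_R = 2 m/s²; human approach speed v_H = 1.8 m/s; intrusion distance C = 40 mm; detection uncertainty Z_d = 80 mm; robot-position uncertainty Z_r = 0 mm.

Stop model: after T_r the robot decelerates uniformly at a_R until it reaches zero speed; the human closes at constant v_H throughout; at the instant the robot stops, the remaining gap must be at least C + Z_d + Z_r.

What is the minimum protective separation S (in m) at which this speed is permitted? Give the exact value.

S_min = 347/100 m = 3.4700 m

stop time T_s = (11/5)/2 = 1.1000 s
reaction-phase robot travel = 2.2000·0.0400 = 0.0880 m
robot covers 2.2000·1.1000 − ½·2.0000·1.1000² = 1.2100 m while stopping
human closes 1.8000·1.1400 = 2.0520 m
C+Z_d+Z_r = 0.0400+0.0800+0.0000 = 0.1200 m
S_min ≈ 0.0880+1.2100+2.0520+0.1200  ⇒  S_min = 347/100 m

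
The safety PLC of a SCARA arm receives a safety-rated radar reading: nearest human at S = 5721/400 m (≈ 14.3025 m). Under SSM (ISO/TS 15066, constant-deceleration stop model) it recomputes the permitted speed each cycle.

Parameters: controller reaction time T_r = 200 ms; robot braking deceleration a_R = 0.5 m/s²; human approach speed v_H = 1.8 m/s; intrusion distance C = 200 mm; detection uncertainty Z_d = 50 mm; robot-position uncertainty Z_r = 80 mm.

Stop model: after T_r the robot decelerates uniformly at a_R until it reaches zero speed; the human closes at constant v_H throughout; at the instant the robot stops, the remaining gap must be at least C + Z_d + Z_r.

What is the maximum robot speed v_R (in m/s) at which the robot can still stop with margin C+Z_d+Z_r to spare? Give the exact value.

at the boundary: (1)·v² + (19/5)·v + (-1089/80) = 0
  disc = (19/5)² − 4·(1)·(-1089/80) = 6889/100 ; √disc = 83/10
  v_R = (−(19/5) + 83/10) / (2·(1)) = 9/4 m/s
check:
stop time T_s = (9/4)/(1/2) = 4.5000 s
robot covers v_R·T_r = 2.2500·0.2000 = 0.4500 m before braking
braking distance = 2.2500²/(2·0.5000) = 5.0625 m
human closes 1.8000·4.7000 = 8.4600 m
residual clearance needed = 0.2000+0.0500+0.0800 = 0.3300 m
sum ≈ 0.4500+5.0625+8.4600+0.3300 ≈ 14.3025 m = S ✓

v_R_max = 9/4 m/s = 2.2500 m/s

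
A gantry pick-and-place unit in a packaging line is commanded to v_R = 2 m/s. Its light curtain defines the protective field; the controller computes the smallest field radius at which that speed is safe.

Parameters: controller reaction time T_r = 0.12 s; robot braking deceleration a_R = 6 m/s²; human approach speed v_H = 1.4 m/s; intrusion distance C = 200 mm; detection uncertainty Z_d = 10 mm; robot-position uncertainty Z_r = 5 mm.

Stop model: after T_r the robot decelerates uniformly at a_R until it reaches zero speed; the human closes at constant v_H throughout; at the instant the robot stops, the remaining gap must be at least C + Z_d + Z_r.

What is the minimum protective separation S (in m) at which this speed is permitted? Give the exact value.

braking lasts T_s = 2/6 = 0.3333 s
robot in T_r: 2.0000·0.1200 = 0.2400 m
braking distance = 2.0000²/(2·6.0000) = 0.3333 m
human closes 1.4000·0.4533 = 0.6347 m
residual clearance needed = 0.2000+0.0100+0.0050 = 0.2150 m
S_min ≈ 0.2400+0.3333+0.6347+0.2150  ⇒  S_min = 1423/1000 m

S_min = 1423/1000 m = 1.4230 m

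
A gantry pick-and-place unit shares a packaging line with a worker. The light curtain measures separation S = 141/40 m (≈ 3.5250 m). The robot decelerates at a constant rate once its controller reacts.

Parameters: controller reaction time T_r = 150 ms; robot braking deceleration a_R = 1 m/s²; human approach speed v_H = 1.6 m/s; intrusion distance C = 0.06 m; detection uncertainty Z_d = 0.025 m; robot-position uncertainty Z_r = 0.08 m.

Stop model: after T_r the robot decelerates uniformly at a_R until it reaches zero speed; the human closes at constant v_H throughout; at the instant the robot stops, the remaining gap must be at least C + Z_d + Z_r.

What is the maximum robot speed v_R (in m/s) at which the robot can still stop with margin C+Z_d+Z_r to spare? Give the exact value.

v_R_max = 13/10 m/s = 1.3000 m/s

quadratic (1/2)·v² + (7/4)·v + (-78/25) = 0
  disc = (7/4)² − 4·(1/2)·(-78/25) = 3721/400 ; √disc = 61/20
  v_R = (−(7/4) + 61/20) / (2·(1/2)) = 13/10 m/s
check:
braking lasts T_s = (13/10)/1 = 1.3000 s
robot in T_r: 1.3000·0.1500 = 0.1950 m
robot covers 1.3000·1.3000 − ½·1.0000·1.3000² = 0.8450 m while stopping
person approaches 1.6000·(0.1500+1.3000) = 2.3200 m
margins: 0.0600+0.0250+0.0800 = 0.1650 m
sum ≈ 0.1950+0.8450+2.3200+0.1650 ≈ 3.5250 m = S ✓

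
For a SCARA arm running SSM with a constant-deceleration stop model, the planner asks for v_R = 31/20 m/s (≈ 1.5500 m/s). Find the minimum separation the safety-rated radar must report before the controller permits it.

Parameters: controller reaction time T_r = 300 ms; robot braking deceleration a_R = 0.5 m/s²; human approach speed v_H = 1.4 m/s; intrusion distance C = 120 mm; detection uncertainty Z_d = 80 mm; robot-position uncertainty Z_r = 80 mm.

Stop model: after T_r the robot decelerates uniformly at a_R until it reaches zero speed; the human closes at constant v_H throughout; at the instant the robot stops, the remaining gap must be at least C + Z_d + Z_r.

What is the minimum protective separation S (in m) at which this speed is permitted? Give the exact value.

braking lasts T_s = (31/20)/(1/2) = 3.1000 s
robot in T_r: 1.5500·0.3000 = 0.4650 m
robot covers 1.5500·3.1000 − ½·0.5000·3.1000² = 2.4025 m while stopping
person approaches 1.4000·(0.3000+3.1000) = 4.7600 m
C+Z_d+Z_r = 0.1200+0.0800+0.0800 = 0.2800 m
S_min ≈ 0.4650+2.4025+4.7600+0.2800  ⇒  S_min = 3163/400 m

S_min = 3163/400 m = 7.9075 m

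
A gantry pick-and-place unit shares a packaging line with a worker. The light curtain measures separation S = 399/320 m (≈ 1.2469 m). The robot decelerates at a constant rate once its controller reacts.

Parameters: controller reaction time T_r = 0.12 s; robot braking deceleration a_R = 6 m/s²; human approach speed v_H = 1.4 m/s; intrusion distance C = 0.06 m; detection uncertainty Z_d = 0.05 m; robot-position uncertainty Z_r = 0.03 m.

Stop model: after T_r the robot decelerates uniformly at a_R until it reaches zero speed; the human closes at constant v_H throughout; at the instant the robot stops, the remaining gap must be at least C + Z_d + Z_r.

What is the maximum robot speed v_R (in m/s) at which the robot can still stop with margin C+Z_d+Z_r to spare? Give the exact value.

v_R_max = 37/20 m/s = 1.8500 m/s

at the boundary: (1/12)·v² + (53/150)·v + (-7511/8000) = 0
  disc = (53/150)² − 4·(1/12)·(-7511/8000) = 157609/360000 ; √disc = 397/600
  v_R = (−(53/150) + 397/600) / (2·(1/12)) = 37/20 m/s
check:
braking lasts T_s = (37/20)/6 = 0.3083 s
reaction-phase robot travel = 1.8500·0.1200 = 0.2220 m
robot covers 1.8500·0.3083 − ½·6.0000·0.3083² = 0.2852 m while stopping
human over T_r+T_s: 1.4000·(0.1200+0.3083) = 0.5997 m
C+Z_d+Z_r = 0.0600+0.0500+0.0300 = 0.1400 m
sum ≈ 0.2220+0.2852+0.5997+0.1400 ≈ 1.2469 m = S ✓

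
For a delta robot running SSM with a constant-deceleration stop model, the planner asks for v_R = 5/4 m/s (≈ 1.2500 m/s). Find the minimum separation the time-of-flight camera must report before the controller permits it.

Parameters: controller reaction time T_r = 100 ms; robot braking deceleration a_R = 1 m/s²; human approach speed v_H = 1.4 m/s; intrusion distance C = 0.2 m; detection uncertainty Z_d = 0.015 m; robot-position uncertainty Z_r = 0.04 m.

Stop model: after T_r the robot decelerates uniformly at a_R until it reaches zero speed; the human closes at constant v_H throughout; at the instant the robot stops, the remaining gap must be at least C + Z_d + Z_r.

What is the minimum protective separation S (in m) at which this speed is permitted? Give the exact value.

stop time T_s = (5/4)/1 = 1.2500 s
reaction-phase robot travel = 1.2500·0.1000 = 0.1250 m
robot under decel: 1.2500²/(2·1.0000) = 0.7812 m
human over T_r+T_s: 1.4000·(0.1000+1.2500) = 1.8900 m
C+Z_d+Z_r = 0.2000+0.0150+0.0400 = 0.2550 m
S_min ≈ 0.1250+0.7812+1.8900+0.2550  ⇒  S_min = 2441/800 m

S_min = 2441/800 m = 3.0513 m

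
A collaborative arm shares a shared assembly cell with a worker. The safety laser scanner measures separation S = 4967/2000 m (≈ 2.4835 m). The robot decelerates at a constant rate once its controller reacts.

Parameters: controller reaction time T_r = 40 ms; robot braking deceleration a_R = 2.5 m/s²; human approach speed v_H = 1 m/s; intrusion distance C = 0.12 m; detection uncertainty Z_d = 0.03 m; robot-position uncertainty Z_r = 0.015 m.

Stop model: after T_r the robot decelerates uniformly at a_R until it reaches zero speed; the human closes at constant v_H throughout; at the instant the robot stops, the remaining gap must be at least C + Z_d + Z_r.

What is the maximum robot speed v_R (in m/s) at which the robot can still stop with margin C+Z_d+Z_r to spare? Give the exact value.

at the boundary: (1/5)·v² + (11/25)·v + (-4557/2000) = 0
  disc = (11/25)² − 4·(1/5)·(-4557/2000) = 5041/2500 ; √disc = 71/50
  v_R = (−(11/25) + 71/50) / (2·(1/5)) = 49/20 m/s
check:
braking lasts T_s = (49/20)/(5/2) = 0.9800 s
robot covers v_R·T_r = 2.4500·0.0400 = 0.0980 m before braking
robot under decel: 2.4500²/(2·2.5000) = 1.2005 m
person approaches 1.0000·(0.0400+0.9800) = 1.0200 m
residual clearance needed = 0.1200+0.0300+0.0150 = 0.1650 m
sum ≈ 0.0980+1.2005+1.0200+0.1650 ≈ 2.4835 m = S ✓

v_R_max = 49/20 m/s = 2.4500 m/s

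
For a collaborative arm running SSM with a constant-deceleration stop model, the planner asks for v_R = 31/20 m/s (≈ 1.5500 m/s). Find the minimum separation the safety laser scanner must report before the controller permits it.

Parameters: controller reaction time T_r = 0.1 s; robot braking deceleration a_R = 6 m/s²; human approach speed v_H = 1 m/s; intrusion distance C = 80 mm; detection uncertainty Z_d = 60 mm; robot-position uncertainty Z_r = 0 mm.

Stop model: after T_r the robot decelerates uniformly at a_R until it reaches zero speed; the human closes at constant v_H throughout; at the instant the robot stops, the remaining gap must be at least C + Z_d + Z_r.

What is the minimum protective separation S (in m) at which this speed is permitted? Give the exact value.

braking lasts T_s = (31/20)/6 = 0.2583 s
reaction-phase robot travel = 1.5500·0.1000 = 0.1550 m
robot under decel: 1.5500²/(2·6.0000) = 0.2002 m
person approaches 1.0000·(0.1000+0.2583) = 0.3583 m
C+Z_d+Z_r = 0.0800+0.0600+0.0000 = 0.1400 m
S_min ≈ 0.1550+0.2002+0.3583+0.1400  ⇒  S_min = 4097/4800 m

S_min = 4097/4800 m = 0.8535 m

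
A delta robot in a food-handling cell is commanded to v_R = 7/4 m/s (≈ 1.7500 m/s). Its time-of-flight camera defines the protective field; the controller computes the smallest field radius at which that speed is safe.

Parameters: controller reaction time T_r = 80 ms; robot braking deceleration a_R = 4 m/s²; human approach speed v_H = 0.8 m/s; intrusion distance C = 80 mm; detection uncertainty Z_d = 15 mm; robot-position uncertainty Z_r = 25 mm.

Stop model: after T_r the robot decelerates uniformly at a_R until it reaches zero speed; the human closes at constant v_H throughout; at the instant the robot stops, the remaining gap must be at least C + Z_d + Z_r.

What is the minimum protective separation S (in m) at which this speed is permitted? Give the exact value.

S_min = 16909/16000 m = 1.0568 m

T_s = v_R/a_R = (7/4)/4 = 0.4375 s
robot covers v_R·T_r = 1.7500·0.0800 = 0.1400 m before braking
robot covers 1.7500·0.4375 − ½·4.0000·0.4375² = 0.3828 m while stopping
human closes 0.8000·0.5175 = 0.4140 m
residual clearance needed = 0.0800+0.0150+0.0250 = 0.1200 m
S_min ≈ 0.1400+0.3828+0.4140+0.1200  ⇒  S_min = 16909/16000 m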